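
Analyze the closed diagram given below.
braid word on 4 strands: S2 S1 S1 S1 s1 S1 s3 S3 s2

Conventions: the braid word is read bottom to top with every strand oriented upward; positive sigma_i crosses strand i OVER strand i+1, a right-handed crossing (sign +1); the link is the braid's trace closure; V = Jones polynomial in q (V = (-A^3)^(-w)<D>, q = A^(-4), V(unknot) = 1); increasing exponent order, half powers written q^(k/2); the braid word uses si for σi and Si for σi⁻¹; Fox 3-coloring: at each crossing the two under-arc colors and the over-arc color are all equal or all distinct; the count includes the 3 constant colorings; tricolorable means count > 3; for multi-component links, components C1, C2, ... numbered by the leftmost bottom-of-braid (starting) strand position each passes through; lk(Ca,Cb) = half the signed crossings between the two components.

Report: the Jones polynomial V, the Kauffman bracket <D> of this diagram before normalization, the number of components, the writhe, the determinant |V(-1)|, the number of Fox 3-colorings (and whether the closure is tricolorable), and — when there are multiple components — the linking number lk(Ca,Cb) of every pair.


V(q) = -q^-5 - q^-4 + q^-3 + 2q^-2 + 2q^-1 + 1
bracket: -A^-9 - 2A^-5 - 2A^-1 - A^3 + A^7 + A^11, w = -3
3 components, writhe -3, over 9 crossings
lk(C1,C2) = 0
linking number lk(C1,C3) = 0
lk(C2,C3): 0
det 0, colorings 81 of 3^9 — tricolorable
observation: the span of V is 5, within the link bound 9 + 3 - 1


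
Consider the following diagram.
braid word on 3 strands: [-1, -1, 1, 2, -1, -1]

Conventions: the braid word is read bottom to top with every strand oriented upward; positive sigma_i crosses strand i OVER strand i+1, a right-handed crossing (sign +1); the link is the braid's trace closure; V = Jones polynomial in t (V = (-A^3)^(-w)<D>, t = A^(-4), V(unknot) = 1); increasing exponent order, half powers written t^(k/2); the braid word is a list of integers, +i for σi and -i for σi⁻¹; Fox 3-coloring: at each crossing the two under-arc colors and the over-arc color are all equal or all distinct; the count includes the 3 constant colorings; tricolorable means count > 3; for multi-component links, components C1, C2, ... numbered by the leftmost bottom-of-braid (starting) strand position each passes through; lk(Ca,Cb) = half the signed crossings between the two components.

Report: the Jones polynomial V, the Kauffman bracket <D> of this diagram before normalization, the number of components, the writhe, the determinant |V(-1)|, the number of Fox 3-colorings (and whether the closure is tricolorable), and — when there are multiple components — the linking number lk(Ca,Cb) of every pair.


V = -t^-4 + t^-3 + t^-1
<D> = A^-2 + A^6 - A^10 (w = -2)
1 component over 6 crossings, w = -2
9 Fox colorings among 3^6, |V(-1)| = 3: tricolorable
why: w = -2 (over 6 crossings) is diagram-only; (-A^3)^(2) removes it from V


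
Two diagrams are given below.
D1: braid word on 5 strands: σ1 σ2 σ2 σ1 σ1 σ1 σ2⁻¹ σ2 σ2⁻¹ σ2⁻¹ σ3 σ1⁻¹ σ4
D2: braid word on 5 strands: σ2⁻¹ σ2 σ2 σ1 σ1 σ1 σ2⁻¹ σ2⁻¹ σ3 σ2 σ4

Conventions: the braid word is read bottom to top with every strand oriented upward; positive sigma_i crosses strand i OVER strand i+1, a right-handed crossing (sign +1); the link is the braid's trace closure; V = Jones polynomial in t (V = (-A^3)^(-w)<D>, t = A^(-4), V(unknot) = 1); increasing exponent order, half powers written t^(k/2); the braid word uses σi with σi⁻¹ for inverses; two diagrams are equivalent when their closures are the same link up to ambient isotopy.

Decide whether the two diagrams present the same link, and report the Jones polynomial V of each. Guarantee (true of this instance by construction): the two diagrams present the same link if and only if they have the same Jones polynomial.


equivalent: yes
D1 (bracket -A^-3 + A^5 + A^9 + A^13; 13 crossings at w = +5): V = -t^(1/2) - t^(3/2) - t^(5/2) + t^(9/2)
V(D2) = -t^(1/2) - t^(3/2) - t^(5/2) + t^(9/2)  [11 crossings, <D> = -A^-3 + A^5 + A^9 + A^13, w = +5]
observation: one V(t) for all 2 diagrams — one class (guaranteed)


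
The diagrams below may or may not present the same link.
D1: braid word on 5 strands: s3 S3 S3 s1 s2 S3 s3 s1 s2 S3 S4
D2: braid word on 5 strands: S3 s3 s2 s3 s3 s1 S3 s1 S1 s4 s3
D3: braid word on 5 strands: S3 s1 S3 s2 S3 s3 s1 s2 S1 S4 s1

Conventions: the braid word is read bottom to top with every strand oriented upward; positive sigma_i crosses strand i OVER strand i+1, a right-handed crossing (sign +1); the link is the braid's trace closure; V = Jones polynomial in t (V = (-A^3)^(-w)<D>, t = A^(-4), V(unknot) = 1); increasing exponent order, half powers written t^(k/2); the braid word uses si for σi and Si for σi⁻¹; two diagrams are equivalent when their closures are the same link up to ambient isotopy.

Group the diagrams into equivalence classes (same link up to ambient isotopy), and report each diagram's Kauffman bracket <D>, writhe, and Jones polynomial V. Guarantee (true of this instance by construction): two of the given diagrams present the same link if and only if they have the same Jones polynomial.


classes: {D1, D3} | {D2}
V(D1) = -t^(-3/2) - 2t^(1/2) + t^(3/2) - t^(5/2) + t^(7/2)  [11 crossings, <D> = -A^-11 + A^-7 - A^-3 + 2A + A^9, w = +1]
V(D2) = -t^(1/2) - t^(5/2)  (w +5, c 11, <D> = A^5 + A^13)
D3 (bracket -A^-11 + A^-7 - A^-3 + 2A + A^9; 11 crossings at w = +1): V = -t^(-3/2) - 2t^(1/2) + t^(3/2) - t^(5/2) + t^(7/2)
note: 2 values of V(t) split the 3 diagrams


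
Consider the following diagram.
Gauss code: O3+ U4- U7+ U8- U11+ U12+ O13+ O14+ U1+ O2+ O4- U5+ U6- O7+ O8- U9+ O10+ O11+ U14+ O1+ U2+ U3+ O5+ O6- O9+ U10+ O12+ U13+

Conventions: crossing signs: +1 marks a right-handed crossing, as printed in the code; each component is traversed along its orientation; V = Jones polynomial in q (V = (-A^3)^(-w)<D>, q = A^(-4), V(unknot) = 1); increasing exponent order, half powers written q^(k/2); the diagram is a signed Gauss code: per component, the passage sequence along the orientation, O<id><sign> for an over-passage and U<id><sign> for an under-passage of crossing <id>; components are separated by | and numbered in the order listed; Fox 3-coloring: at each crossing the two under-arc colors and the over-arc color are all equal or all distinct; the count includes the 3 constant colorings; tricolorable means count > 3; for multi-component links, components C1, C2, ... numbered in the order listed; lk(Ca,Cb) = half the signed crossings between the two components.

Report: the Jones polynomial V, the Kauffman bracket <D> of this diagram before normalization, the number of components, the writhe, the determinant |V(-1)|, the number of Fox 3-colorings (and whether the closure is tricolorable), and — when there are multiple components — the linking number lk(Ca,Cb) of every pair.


V = q^3 + q^5 - q^8
<D> = -A^-8 + A^4 + A^12 (w = +8)
1 component over 14 crossings, w = +8
9 Fox colorings among 3^14, |V(-1)| = 3: tricolorable
why: the span of V is 5, forcing >= 5 crossings in any diagram


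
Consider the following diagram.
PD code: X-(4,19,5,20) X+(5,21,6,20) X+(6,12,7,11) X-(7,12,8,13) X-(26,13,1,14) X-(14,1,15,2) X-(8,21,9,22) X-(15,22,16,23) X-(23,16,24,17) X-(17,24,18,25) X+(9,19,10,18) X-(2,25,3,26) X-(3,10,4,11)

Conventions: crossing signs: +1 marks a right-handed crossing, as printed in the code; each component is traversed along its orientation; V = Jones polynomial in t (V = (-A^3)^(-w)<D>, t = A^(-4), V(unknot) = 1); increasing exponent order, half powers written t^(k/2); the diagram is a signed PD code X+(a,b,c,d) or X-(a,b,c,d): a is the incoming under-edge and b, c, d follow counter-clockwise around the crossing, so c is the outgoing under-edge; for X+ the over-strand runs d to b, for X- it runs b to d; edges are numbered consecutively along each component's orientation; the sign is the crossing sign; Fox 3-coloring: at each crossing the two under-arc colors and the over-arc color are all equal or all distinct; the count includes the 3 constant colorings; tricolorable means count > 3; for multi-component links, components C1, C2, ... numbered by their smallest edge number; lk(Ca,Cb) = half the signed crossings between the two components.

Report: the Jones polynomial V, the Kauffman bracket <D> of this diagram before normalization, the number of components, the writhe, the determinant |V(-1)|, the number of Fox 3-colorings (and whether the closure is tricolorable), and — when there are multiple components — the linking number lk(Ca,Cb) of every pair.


Jones polynomial: V(t) = t^-8 - 2t^-7 + t^-6 - 2t^-5 + 2t^-4 + t^-2
<D> = -A^-13 - 2A^-5 + 2A^-1 - A^3 + 2A^7 - A^11; writhe -7
components 1, writhe -7 (13 crossings)
3-colorings: 27 of 3^13, det 9 — tricolorable
note: the span of V is 6, forcing >= 6 crossings in any diagram


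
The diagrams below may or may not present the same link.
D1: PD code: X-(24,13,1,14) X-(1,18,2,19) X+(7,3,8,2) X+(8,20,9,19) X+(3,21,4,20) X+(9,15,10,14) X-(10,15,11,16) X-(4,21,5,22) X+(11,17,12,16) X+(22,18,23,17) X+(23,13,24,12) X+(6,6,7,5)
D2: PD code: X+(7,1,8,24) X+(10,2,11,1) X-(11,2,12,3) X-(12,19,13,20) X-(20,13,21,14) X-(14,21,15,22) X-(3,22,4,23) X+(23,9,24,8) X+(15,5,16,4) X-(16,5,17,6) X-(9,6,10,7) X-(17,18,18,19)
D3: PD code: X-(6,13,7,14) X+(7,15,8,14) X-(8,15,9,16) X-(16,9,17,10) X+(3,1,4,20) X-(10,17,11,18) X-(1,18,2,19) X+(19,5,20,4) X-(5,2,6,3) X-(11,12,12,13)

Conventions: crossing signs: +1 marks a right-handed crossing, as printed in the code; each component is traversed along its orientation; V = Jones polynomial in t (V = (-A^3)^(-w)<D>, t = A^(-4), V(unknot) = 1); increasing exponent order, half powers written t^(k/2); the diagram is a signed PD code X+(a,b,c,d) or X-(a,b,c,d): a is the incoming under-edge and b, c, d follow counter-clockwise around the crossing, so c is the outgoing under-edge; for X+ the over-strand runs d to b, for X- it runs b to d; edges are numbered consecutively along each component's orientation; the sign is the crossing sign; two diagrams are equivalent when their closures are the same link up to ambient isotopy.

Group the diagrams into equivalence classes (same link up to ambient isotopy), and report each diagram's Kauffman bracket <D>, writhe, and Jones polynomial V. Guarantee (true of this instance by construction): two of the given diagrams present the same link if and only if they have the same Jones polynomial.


equivalence classes: {D1} | {D2, D3}
D1 (bracket A^12; 12 crossings at w = +4): V = 1
D2 (bracket A^-16 - A^-12 + 2A^-8 - 3A^-4 + 3 - 2A^4 + 2A^8 - A^12; 12 crossings at w = -4): V = -t^-6 + 2t^-5 - 2t^-4 + 3t^-3 - 3t^-2 + 2t^-1 - 1 + t
D3 (bracket A^-16 - A^-12 + 2A^-8 - 3A^-4 + 3 - 2A^4 + 2A^8 - A^12; 10 crossings at w = -4): V = -t^-6 + 2t^-5 - 2t^-4 + 3t^-3 - 3t^-2 + 2t^-1 - 1 + t
key observation: 2 values of V(t) split the 3 diagrams


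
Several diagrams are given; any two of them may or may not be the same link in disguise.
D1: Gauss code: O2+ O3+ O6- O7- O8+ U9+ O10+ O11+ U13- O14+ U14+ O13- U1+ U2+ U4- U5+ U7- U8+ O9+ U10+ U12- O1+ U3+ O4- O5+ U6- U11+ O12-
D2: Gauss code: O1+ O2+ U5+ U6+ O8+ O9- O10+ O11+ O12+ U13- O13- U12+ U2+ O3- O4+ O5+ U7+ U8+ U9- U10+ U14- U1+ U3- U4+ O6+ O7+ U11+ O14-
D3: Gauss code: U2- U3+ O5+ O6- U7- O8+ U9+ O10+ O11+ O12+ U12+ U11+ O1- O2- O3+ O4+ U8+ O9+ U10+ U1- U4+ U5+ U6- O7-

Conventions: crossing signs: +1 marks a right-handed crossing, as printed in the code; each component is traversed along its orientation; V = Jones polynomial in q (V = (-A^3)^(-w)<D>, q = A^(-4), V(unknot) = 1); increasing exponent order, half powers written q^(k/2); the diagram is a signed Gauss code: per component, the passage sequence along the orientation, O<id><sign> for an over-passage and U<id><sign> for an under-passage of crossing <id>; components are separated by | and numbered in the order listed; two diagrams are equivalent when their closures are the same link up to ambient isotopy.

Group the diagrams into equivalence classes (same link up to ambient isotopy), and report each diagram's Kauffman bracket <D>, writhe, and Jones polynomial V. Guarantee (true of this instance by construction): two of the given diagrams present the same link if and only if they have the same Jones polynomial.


classes: {D1} | {D2} | {D3}
V(D1) = q - q^2 + 2q^3 - q^4 + q^5 - q^6  [14 crossings, <D> = -A^-12 + A^-8 - A^-4 + 2 - A^4 + A^8, w = +4]
V(D2) = q^2 + q^4 - q^5 + q^6 - q^7  [14 crossings, <D> = -A^-10 + A^-6 - A^-2 + A^2 + A^10, w = +6]
V(D3) = q + q^3 - q^4  (w +4, c 12, <D> = -A^-4 + 1 + A^8)
insight: 3 values of V(q) split the 3 diagrams


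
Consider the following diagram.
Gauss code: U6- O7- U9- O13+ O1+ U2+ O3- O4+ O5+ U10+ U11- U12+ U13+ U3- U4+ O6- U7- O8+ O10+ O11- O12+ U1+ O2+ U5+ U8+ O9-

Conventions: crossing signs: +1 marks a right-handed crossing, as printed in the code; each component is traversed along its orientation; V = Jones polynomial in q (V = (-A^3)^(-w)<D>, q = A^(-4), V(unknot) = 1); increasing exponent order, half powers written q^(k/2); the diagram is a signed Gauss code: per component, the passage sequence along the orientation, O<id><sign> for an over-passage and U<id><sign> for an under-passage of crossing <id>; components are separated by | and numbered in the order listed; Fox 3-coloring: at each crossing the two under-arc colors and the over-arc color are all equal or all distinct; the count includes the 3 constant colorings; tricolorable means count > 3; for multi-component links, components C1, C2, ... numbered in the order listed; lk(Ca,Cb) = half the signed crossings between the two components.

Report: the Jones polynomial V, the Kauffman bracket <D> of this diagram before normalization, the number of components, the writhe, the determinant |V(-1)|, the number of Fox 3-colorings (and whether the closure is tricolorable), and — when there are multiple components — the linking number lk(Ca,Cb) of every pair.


Jones polynomial: V(q) = -q^-2 + 2q^-1 - 2 + 4q - 4q^2 + 4q^3 - 3q^4 + 2q^5 - q^6
<D> = A^-15 - 2A^-11 + 3A^-7 - 4A^-3 + 4A - 4A^5 + 2A^9 - 2A^13 + A^17; writhe +3
components 1, writhe +3 (13 crossings)
3-colorings: 3 of 3^13, det 23 — not tricolorable
note: V spans 8 powers of q: at least 8 crossings in any diagram


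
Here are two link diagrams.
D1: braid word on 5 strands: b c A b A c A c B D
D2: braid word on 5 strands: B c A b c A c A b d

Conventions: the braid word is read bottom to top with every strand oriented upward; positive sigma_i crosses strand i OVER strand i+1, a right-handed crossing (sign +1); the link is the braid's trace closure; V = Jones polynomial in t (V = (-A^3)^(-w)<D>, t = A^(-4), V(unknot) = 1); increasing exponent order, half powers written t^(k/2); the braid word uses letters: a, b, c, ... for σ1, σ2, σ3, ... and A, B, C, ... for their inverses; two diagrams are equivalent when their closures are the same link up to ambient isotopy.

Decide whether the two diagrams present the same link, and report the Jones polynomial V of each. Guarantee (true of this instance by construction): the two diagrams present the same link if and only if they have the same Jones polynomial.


same link: yes
V(D1) = -t^-3 + t^-2 - t^-1 + 3 - t + t^2 - t^3  [10 crossings, <D> = -A^-12 + A^-8 - A^-4 + 3 - A^4 + A^8 - A^12, w = 0]
D2 (bracket -A^-6 + A^-2 - A^2 + 3A^6 - A^10 + A^14 - A^18; 10 crossings at w = +2): V = -t^-3 + t^-2 - t^-1 + 3 - t + t^2 - t^3
note: all 2 diagrams share one V(t), hence one class


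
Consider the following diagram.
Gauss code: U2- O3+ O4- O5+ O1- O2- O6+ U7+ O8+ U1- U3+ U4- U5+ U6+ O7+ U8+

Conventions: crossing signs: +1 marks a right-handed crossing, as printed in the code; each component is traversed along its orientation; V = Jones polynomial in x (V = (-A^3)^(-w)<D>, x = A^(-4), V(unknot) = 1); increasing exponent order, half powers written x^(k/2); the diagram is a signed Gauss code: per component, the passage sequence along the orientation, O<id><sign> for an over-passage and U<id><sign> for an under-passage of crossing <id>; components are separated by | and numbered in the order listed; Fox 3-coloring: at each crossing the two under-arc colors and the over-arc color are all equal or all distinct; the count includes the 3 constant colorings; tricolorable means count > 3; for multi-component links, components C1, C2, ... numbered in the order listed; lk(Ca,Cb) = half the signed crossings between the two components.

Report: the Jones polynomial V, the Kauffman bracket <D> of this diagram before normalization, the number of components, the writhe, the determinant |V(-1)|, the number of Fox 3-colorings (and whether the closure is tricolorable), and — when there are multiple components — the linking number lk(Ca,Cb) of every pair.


V = x + x^3 - x^4
<D> = -A^-10 + A^-6 + A^2 (w = +2)
1 component over 8 crossings, w = +2
9 Fox colorings among 3^8, |V(-1)| = 3: tricolorable
why: |V(-1)| = 3: so tricolorable, since 3 divides 3


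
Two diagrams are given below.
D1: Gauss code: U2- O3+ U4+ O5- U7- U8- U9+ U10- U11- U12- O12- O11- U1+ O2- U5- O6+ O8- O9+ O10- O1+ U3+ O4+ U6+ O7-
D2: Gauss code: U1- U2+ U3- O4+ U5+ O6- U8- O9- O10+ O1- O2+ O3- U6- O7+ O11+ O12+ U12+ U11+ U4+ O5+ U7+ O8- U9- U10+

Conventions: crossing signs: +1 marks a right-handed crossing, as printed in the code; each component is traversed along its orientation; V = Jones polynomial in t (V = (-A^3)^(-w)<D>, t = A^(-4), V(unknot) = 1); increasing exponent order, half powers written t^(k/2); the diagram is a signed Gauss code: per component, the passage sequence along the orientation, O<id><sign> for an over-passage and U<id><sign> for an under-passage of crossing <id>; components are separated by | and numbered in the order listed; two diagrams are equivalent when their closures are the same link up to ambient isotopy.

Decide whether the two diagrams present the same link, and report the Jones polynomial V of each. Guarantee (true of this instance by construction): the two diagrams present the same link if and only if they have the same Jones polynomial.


equivalent: yes
V(D1) = -t^-3 + 2t^-2 - 2t^-1 + 3 - 2t + 2t^2 - t^3  (w -2, c 12, <D> = -A^-18 + 2A^-14 - 2A^-10 + 3A^-6 - 2A^-2 + 2A^2 - A^6)
V(D2) = -t^-3 + 2t^-2 - 2t^-1 + 3 - 2t + 2t^2 - t^3  [12 crossings, <D> = -A^-6 + 2A^-2 - 2A^2 + 3A^6 - 2A^10 + 2A^14 - A^18, w = +2]
key observation: all 2 diagrams share one V(t), hence one class


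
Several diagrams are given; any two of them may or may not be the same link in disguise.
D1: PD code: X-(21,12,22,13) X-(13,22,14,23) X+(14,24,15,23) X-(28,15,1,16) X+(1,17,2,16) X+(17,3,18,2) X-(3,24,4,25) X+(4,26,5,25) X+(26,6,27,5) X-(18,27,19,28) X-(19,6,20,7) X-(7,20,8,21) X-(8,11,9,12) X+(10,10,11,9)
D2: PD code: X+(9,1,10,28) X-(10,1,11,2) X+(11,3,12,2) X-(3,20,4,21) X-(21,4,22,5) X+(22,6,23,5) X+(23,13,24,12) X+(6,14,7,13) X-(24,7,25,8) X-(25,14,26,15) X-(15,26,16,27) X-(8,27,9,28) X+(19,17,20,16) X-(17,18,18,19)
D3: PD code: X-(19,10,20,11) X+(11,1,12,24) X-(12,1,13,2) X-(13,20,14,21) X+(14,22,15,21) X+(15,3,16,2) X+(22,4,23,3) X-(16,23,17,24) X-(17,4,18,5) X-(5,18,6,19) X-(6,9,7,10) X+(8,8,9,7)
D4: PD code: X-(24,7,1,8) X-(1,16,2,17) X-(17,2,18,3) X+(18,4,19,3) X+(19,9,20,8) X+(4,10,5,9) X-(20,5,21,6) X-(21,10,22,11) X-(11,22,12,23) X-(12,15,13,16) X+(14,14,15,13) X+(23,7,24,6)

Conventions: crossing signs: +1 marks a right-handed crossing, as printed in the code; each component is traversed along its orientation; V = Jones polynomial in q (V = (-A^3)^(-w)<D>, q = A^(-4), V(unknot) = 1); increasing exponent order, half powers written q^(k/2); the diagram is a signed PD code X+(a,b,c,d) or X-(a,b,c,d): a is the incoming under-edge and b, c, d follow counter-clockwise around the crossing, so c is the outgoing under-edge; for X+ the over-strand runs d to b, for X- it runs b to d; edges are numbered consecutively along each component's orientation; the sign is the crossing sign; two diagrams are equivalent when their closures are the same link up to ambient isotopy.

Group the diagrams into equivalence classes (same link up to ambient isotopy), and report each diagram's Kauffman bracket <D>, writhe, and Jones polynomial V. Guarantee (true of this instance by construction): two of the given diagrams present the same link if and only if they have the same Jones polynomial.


classes: {D1, D2, D3, D4}
V(D1) = -q^-4 + q^-3 + q^-1  [14 crossings, <D> = A^-2 + A^6 - A^10, w = -2]
D2 (bracket A^-2 + A^6 - A^10; 14 crossings at w = -2): V = -q^-4 + q^-3 + q^-1
V(D3) = -q^-4 + q^-3 + q^-1  [12 crossings, <D> = A^-2 + A^6 - A^10, w = -2]
V(D4) = -q^-4 + q^-3 + q^-1  [12 crossings, <D> = A^-2 + A^6 - A^10, w = -2]
note: all 4 diagrams share one V(q), hence one class


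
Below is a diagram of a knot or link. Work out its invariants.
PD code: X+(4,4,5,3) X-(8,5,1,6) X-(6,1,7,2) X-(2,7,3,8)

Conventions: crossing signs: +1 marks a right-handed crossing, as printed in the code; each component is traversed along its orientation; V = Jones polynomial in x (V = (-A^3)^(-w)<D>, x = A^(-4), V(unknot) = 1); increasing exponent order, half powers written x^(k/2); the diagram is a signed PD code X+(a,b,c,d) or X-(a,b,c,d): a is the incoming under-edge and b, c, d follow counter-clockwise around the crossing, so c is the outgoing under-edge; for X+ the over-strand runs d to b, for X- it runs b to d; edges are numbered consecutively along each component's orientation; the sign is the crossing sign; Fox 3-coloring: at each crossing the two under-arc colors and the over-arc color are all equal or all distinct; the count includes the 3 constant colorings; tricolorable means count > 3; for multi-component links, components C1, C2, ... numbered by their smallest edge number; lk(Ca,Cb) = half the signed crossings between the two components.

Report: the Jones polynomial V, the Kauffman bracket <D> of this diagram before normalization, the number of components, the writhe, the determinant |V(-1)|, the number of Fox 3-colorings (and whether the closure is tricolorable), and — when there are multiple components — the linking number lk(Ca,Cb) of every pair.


Jones polynomial: V(x) = -x^-4 + x^-3 + x^-1
<D> = A^-2 + A^6 - A^10; writhe -2
components 1, writhe -2 (4 crossings)
3-colorings: 9 of 3^4, det 3 — tricolorable
note: det 3 = |V(-1)|; divisible by 3, so tricolorable


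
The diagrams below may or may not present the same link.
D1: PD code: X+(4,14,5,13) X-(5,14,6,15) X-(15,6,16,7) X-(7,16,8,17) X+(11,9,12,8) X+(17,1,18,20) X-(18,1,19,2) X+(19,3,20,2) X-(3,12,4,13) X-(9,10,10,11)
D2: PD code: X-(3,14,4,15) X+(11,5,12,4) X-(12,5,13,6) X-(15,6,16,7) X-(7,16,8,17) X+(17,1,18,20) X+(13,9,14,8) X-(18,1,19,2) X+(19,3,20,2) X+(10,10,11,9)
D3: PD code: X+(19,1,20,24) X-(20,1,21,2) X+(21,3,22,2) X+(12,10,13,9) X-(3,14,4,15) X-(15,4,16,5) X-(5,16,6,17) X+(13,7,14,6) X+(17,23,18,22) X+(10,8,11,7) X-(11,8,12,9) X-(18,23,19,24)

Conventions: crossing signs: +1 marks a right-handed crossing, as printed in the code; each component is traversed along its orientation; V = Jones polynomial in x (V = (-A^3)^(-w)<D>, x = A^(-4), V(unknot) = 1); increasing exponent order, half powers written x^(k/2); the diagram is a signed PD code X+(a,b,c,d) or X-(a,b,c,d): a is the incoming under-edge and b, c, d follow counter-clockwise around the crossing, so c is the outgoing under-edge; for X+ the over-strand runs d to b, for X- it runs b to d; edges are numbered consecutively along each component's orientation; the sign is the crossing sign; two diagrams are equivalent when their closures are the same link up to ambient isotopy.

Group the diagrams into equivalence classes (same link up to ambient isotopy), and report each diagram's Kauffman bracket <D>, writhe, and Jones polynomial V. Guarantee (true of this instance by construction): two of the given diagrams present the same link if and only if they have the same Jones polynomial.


equivalence classes: {D1, D2, D3}
D1 (bracket A^-2 + A^6 - A^10; 10 crossings at w = -2): V = -x^-4 + x^-3 + x^-1
V(D2) = -x^-4 + x^-3 + x^-1  [10 crossings, <D> = A^4 + A^12 - A^16, w = 0]
V(D3) = -x^-4 + x^-3 + x^-1  (w 0, c 12, <D> = A^4 + A^12 - A^16)
observation: one V(x) for all 3 diagrams — one class (guaranteed)


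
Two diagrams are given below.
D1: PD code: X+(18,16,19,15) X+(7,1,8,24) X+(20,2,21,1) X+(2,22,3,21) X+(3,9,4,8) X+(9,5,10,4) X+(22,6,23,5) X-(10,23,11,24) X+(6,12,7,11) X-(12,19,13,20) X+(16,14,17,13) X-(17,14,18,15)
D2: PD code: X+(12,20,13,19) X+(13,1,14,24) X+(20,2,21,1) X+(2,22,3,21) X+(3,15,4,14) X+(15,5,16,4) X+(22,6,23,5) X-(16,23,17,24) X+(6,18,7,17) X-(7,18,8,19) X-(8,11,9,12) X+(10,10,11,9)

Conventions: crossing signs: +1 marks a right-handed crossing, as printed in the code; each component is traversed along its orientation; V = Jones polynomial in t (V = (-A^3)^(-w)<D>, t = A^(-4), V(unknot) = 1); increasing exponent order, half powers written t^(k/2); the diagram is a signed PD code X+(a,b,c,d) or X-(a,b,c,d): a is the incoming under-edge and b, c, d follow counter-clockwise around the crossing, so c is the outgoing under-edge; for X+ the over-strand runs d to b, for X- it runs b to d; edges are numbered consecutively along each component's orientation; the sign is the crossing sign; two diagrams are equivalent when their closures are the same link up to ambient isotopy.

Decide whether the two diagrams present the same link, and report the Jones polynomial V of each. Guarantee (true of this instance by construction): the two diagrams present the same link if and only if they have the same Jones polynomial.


equivalent: yes
V(D1) = t^2 + t^4 - t^5 + t^6 - t^7  (w +6, c 12, <D> = -A^-10 + A^-6 - A^-2 + A^2 + A^10)
V(D2) = t^2 + t^4 - t^5 + t^6 - t^7  [12 crossings, <D> = -A^-10 + A^-6 - A^-2 + A^2 + A^10, w = +6]
key observation: all 2 diagrams share one V(t), hence one class


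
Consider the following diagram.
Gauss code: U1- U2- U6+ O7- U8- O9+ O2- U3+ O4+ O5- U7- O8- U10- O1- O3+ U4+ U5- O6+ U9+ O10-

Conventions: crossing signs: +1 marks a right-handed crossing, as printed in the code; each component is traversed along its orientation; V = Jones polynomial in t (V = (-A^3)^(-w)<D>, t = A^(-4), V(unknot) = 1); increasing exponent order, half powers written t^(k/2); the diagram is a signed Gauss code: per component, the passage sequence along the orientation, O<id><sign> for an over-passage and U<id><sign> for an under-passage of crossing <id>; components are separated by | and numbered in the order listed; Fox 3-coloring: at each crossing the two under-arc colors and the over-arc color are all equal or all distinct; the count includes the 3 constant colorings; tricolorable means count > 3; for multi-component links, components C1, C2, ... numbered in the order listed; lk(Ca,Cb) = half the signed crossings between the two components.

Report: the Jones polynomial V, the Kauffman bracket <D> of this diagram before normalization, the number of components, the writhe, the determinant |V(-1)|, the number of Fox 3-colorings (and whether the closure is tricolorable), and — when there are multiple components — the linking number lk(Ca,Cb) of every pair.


V = t^-5 - 2t^-4 + 2t^-3 - 2t^-2 + 2t^-1 - 1 + t
<D> = A^-10 - A^-6 + 2A^-2 - 2A^2 + 2A^6 - 2A^10 + A^14 (w = -2)
1 component over 10 crossings, w = -2
3 Fox colorings among 3^10, |V(-1)| = 11: not tricolorable
why: det 11 = |V(-1)|; not divisible by 3, so not tricolorable


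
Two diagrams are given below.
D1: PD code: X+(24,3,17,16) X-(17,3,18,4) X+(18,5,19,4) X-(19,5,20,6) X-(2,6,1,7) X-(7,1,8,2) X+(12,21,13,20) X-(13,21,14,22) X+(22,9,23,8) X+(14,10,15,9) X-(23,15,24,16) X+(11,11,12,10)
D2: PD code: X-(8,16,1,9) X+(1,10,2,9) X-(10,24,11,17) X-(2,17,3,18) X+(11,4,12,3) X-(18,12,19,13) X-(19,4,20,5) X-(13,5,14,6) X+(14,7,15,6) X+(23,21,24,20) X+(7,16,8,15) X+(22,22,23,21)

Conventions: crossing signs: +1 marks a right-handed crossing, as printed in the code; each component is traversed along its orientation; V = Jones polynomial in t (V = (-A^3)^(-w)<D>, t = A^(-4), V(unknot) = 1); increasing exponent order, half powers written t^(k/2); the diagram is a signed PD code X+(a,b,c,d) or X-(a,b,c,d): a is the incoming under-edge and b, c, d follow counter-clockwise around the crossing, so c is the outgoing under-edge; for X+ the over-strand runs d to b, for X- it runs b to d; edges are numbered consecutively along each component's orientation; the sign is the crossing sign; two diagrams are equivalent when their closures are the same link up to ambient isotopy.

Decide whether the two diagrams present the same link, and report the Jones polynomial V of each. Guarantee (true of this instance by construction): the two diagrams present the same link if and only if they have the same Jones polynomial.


equivalent: no
V(D1) = t^-3 + t^-2 + t^-1 + 1  (w 0, c 12, <D> = 1 + A^4 + A^8 + A^12)
V(D2) = t^-4 + t^-2 + 2  [12 crossings, <D> = 2 + A^8 + A^16, w = 0]
key observation: V(t) takes 2 values over 2 diagrams, fixing the grouping


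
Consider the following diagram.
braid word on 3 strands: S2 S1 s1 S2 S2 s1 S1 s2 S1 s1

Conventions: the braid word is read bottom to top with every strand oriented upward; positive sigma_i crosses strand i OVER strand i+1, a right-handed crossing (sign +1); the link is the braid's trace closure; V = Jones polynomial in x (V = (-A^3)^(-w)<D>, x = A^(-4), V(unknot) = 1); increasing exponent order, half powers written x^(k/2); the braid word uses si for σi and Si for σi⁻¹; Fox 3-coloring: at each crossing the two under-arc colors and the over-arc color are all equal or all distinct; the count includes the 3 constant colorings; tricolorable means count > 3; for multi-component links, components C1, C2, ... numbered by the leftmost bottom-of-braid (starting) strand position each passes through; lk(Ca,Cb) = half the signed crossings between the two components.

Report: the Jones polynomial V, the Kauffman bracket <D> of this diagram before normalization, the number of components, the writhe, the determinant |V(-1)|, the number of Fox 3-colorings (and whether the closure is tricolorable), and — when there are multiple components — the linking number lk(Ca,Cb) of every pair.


V(x) = x^-3 + x^-2 + x^-1 + 1
bracket: A^-6 + A^-2 + A^2 + A^6, w = -2
3 components, writhe -2, over 10 crossings
lk(C1,C2) = 0
linking number lk(C1,C3) = 0
lk(C2,C3): -1
det 0, colorings 9 of 3^10 — tricolorable
observation: the span of V is 3, within the link bound 10 + 3 - 1


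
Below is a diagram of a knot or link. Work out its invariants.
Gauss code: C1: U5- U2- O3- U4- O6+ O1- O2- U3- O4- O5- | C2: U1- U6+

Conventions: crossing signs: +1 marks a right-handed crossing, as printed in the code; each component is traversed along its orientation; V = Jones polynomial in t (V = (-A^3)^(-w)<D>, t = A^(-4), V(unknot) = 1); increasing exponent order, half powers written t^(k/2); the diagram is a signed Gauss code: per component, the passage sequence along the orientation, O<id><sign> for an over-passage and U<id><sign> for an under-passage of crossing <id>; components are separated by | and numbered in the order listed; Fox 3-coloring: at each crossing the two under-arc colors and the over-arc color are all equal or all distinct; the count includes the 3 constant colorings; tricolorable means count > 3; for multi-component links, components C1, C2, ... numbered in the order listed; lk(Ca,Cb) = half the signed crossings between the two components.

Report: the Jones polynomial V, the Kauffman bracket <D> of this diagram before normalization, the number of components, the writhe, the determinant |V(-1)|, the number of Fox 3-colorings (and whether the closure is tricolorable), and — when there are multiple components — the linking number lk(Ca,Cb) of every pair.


V = t^(-9/2) - t^(-5/2) - t^(-3/2) - t^(-1/2)
<D> = -A^-10 - A^-6 - A^-2 + A^6 (w = -4)
2 components over 6 crossings, w = -4
lk(C1,C2): 0
27 Fox colorings among 3^6, |V(-1)| = 0: tricolorable
why: |V(-1)| = 0: so tricolorable, since 3 divides 0


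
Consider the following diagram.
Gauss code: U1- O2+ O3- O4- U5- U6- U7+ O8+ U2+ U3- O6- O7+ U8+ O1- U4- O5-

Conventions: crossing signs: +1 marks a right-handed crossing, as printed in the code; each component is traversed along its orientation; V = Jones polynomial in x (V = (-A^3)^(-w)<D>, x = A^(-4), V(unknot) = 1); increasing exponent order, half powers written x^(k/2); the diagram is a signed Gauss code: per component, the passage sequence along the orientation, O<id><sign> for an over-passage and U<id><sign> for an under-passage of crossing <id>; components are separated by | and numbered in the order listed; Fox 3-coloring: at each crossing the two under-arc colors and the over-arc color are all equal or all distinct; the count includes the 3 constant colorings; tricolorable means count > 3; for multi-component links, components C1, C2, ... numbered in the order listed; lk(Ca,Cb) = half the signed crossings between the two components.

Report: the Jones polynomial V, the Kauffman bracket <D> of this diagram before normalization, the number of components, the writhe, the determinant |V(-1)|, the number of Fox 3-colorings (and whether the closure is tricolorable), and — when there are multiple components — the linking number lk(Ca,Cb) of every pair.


V = -x^-4 + x^-3 + x^-1
<D> = A^-2 + A^6 - A^10 (w = -2)
1 component over 8 crossings, w = -2
9 Fox colorings among 3^8, |V(-1)| = 3: tricolorable
why: the span of V is 3, forcing >= 3 crossings in any diagram


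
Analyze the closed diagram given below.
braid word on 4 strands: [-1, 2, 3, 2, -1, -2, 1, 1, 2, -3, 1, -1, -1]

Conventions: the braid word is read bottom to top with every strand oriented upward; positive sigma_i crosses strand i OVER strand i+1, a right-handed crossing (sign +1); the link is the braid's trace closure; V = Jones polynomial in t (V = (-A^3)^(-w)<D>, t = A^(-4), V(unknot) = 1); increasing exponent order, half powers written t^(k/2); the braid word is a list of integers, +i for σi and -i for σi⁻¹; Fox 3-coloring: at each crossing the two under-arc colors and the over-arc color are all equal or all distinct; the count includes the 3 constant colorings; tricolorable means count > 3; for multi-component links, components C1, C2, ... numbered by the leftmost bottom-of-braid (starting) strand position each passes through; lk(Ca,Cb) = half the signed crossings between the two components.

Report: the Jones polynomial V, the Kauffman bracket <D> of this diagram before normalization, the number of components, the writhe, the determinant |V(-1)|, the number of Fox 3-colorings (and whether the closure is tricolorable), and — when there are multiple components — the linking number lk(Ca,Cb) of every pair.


Jones polynomial: V(t) = -t^-3 + t^-2 - t^-1 + 3 - t + t^2 - t^3
<D> = A^-9 - A^-5 + A^-1 - 3A^3 + A^7 - A^11 + A^15; writhe +1
components 1, writhe +1 (13 crossings)
3-colorings: 27 of 3^13, det 9 — tricolorable
note: palindromic: swapping t for 1/t fixes V


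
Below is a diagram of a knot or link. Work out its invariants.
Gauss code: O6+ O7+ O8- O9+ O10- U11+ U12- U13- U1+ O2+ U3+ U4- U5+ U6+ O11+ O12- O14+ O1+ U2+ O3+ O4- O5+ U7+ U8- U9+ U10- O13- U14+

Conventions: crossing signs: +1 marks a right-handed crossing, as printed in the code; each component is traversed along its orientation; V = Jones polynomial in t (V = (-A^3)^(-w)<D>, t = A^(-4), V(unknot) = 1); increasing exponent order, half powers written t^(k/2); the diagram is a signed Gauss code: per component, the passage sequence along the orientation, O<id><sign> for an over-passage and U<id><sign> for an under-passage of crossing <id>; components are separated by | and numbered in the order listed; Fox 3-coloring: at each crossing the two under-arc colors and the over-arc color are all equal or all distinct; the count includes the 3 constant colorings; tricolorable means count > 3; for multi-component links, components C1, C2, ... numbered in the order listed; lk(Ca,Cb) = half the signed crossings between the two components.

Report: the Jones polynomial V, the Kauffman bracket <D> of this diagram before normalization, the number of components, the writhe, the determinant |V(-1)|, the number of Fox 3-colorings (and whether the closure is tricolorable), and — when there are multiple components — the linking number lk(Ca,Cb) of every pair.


Jones polynomial: V(t) = t - t^2 + 2t^3 - t^4 + t^5 - t^6
<D> = -A^-12 + A^-8 - A^-4 + 2 - A^4 + A^8; writhe +4
components 1, writhe +4 (14 crossings)
3-colorings: 3 of 3^14, det 7 — not tricolorable
note: the span of V is 5, forcing >= 5 crossings in any diagram


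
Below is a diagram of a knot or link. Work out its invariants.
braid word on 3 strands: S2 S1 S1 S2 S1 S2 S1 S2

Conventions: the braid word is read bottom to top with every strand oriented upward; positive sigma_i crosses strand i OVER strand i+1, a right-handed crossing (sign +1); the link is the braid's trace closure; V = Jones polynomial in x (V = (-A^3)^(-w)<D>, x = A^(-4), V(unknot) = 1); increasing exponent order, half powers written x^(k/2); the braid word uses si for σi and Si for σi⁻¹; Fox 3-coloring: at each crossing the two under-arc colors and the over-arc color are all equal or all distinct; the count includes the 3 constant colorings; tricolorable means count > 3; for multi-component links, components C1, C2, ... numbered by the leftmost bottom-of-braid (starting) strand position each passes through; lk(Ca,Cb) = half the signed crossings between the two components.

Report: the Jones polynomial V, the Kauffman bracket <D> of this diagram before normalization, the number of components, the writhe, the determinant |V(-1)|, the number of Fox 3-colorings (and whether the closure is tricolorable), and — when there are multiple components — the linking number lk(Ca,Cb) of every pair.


Jones polynomial: V(x) = -x^-8 + x^-5 + x^-3
<D> = A^-12 + A^-4 - A^8; writhe -8
components 1, writhe -8 (8 crossings)
3-colorings: 9 of 3^8, det 3 — tricolorable
note: V spans 5 powers of x: at least 5 crossings in any diagram


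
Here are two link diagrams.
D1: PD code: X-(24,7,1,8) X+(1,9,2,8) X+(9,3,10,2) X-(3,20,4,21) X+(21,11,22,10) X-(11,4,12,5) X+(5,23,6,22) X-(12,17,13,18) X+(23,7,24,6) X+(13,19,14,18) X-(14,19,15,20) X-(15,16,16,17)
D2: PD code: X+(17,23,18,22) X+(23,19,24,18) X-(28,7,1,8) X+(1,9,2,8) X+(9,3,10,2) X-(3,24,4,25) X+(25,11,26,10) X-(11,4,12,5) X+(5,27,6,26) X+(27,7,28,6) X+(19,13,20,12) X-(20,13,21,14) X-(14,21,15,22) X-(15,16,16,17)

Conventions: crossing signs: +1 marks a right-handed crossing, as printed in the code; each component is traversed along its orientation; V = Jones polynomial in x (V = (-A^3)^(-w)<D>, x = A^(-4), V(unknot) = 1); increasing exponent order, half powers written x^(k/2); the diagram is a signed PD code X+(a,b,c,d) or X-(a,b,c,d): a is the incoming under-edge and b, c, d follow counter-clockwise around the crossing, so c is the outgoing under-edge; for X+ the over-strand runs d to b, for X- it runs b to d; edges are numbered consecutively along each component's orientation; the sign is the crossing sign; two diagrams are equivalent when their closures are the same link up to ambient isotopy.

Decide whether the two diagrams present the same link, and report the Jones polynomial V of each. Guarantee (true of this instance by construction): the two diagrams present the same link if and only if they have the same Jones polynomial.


same link: yes
V(D1) = x^-1 - 1 + 2x - 2x^2 + 2x^3 - 2x^4 + x^5  [12 crossings, <D> = A^-20 - 2A^-16 + 2A^-12 - 2A^-8 + 2A^-4 - 1 + A^4, w = 0]
V(D2) = x^-1 - 1 + 2x - 2x^2 + 2x^3 - 2x^4 + x^5  [14 crossings, <D> = A^-14 - 2A^-10 + 2A^-6 - 2A^-2 + 2A^2 - A^6 + A^10, w = +2]
insight: from 12 to 14 crossings by R-moves: one link, two diagrams


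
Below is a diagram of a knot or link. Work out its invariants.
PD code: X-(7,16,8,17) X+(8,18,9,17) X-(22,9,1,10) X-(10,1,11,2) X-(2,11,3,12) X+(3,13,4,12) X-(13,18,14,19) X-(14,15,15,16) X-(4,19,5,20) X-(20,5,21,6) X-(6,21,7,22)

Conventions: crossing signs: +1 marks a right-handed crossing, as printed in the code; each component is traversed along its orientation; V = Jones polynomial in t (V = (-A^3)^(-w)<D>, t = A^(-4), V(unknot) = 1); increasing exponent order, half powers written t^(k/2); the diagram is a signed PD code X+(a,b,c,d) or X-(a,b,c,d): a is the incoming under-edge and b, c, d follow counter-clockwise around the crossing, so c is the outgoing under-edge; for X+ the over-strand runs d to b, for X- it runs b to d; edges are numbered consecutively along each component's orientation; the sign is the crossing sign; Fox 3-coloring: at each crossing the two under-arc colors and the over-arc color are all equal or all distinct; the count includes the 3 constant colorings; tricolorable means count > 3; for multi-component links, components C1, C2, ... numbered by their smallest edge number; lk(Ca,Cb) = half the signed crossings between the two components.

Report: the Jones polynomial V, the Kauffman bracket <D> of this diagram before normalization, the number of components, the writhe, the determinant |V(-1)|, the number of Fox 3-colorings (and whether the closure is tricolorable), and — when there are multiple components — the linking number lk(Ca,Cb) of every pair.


Jones polynomial: V(t) = -t^-7 + t^-6 - t^-5 + t^-4 + t^-2
<D> = -A^-13 - A^-5 + A^-1 - A^3 + A^7; writhe -7
components 1, writhe -7 (11 crossings)
3-colorings: 3 of 3^11, det 5 — not tricolorable
note: det 5 = |V(-1)|; not divisible by 3, so not tricolorable
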